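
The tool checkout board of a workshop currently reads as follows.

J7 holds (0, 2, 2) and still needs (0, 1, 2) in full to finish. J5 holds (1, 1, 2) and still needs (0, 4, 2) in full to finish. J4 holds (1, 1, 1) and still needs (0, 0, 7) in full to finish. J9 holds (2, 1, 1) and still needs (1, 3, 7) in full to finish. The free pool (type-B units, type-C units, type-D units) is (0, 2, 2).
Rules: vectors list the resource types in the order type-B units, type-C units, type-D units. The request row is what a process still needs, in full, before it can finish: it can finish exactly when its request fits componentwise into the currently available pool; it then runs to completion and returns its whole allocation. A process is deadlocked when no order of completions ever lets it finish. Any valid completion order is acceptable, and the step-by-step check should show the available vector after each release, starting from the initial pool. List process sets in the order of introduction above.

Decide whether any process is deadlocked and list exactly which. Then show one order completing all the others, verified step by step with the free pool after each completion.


Deadlocked set: J4 and J9.
Key observation: no order helps: past J7, J5, the free pool tops out at (1, 5, 6), below what each blocked process needs in type-D units.
One completion order for the rest: J7, J5. Walking it through:
  pool = (0, 2, 2)
  J7 needs (0, 1, 2) <= (0, 2, 2) -> finishes; pool += (0, 2, 2) = (0, 4, 4)
  J5 needs (0, 4, 2) <= (0, 4, 4) -> finishes; pool += (1, 1, 2) = (1, 5, 6)
The stuck group stays short no matter what:
  J4 still needs (0, 0, 7) but only (1, 5, 6) is free — short on type-D units
  J9 still needs (1, 3, 7) but only (1, 5, 6) is free — short on type-D units


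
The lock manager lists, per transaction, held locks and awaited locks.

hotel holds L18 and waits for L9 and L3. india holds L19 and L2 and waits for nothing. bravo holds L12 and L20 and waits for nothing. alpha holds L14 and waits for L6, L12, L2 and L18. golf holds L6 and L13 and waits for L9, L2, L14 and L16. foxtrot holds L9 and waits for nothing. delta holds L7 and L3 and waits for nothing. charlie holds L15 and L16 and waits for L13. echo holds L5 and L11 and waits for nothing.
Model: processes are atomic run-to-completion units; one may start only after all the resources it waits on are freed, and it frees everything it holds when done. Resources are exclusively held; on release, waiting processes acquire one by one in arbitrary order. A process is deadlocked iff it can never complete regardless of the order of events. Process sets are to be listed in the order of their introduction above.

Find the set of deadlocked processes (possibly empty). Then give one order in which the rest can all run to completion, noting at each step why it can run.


The deadlocked set is alpha, golf and charlie.
Key observation: the knot is the closed ring of waits alpha -> golf -> alpha; charlie is caught in further circular waits.
One completion order for the rest: india, bravo, foxtrot, delta, hotel, echo.
Verifying each step:
  india: no waits; runs immediately, freeing L19 and L2
  bravo: no waits; runs immediately, freeing L12 and L20
  foxtrot: no waits; runs immediately, freeing L9
  delta: no waits; runs immediately, freeing L7 and L3
  run hotel (all its waits — L9 and L3 — are resolved); releases L18
  echo: no waits; runs immediately, freeing L5 and L11


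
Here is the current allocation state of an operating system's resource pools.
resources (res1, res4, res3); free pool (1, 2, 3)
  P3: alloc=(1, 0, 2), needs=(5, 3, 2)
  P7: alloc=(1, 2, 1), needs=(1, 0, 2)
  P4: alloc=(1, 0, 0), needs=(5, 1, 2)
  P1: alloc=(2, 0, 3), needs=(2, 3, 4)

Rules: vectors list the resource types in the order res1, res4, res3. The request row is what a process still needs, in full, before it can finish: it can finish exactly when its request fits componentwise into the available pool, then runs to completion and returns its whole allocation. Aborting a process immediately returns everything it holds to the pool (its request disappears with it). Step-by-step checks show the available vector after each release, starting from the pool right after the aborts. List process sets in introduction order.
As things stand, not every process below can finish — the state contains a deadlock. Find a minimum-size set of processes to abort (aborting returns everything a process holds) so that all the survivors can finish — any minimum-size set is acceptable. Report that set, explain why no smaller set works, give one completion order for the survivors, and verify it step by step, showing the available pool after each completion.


The answer: abort P4.
Key observation: P3 was stuck for good until P4 gave back (1, 0, 0); in the order shown it finishes at step 3.
Why nothing smaller works: aborting no one leaves the state deadlocked as given.
Survivors finish in the order: P7, P1, P3. Walking it through (pool after the aborts first):
  pool = (2, 2, 3)
  P7 needs (1, 0, 2) <= (2, 2, 3) -> finishes; pool += (1, 2, 1) = (3, 4, 4)
  P1 needs (2, 3, 4) <= (3, 4, 4) -> finishes; pool += (2, 0, 3) = (5, 4, 7)
  P3 needs (5, 3, 2) <= (5, 4, 7) -> finishes; pool += (1, 0, 2) = (6, 4, 9)


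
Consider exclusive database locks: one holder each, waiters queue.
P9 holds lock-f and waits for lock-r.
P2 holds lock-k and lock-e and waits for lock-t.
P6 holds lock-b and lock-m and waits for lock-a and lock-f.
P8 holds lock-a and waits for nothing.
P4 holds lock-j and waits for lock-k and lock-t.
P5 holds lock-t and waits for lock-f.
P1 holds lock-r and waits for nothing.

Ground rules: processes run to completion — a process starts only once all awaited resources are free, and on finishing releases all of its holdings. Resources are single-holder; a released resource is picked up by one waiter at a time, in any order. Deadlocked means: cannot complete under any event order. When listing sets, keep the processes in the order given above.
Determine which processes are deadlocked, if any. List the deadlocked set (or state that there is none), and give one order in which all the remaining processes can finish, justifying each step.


No process is deadlocked.
Key observation: all waits point, directly or indirectly, at processes that can finish, so nothing is permanently blocked.
A valid finishing order for the others: P8, P1, P9, P6, P5, P2, P4.
Check, step by step:
  P8 waits on nothing -> runs at once and releases lock-a
  P1 waits on nothing -> runs at once and releases lock-r
  P9: everything it awaited (lock-r) is free; runs, freeing lock-f
  P6: everything it awaited (lock-a and lock-f) is free; runs, freeing lock-b and lock-m
  P5: everything it awaited (lock-f) is free; runs, freeing lock-t
  P2: everything it awaited (lock-t) is free; runs, freeing lock-k and lock-e
  P4: everything it awaited (lock-k and lock-t) is free; runs, freeing lock-j


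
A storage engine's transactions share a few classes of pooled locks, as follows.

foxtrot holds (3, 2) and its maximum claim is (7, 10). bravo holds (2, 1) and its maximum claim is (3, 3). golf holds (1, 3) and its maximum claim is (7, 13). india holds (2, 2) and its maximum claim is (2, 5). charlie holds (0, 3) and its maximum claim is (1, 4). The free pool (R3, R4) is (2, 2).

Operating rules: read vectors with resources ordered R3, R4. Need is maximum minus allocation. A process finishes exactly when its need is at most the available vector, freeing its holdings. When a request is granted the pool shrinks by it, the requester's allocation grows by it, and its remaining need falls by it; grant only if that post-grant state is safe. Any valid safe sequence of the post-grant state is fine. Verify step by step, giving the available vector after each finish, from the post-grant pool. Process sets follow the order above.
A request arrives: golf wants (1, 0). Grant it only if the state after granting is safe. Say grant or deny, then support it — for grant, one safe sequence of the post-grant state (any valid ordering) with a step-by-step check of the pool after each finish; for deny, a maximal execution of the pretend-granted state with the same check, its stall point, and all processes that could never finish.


GRANT. The post-grant state is safe; one safe sequence: charlie, bravo, india, foxtrot, golf.
Key observation: the grant leaves (1, 2) free — enough for charlie, whose release restarts the cascade.
Verifying the post-grant state step by step:
  pool = (1, 2)
  run charlie (needs (1, 1), free (1, 2)); after release of (0, 3) the pool is (1, 5)
  run bravo (needs (1, 2), free (1, 5)); after release of (2, 1) the pool is (3, 6)
  run india (needs (0, 3), free (3, 6)); after release of (2, 2) the pool is (5, 8)
  run foxtrot (needs (4, 8), free (5, 8)); after release of (3, 2) the pool is (8, 10)
  run golf (needs (5, 10), free (8, 10)); after release of (2, 3) the pool is (10, 13)


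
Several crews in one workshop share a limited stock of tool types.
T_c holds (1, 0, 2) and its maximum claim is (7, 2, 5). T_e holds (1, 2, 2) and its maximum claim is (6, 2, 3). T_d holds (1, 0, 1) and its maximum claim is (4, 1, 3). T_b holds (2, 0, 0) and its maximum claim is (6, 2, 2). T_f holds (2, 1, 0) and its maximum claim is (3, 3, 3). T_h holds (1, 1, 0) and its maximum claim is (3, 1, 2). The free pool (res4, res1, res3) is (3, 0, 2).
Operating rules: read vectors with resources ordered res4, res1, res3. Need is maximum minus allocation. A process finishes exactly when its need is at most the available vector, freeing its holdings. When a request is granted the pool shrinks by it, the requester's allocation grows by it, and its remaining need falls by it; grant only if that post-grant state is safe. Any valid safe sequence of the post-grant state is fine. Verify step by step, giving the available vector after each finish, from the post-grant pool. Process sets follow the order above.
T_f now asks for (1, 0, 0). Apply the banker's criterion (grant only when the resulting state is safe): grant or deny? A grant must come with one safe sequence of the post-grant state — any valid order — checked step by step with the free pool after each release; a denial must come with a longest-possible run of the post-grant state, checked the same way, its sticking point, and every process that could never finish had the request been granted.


DENY. Granting would leave the state unsafe.
Key observation: after T_h, T_d the pool peaks at (4, 1, 3), and each blocked process is short somewhere: T_c on res4, res1; T_e on res4; T_b on res1; T_f on res1.
Pretend the grant happened; the run T_h, T_d goes as far as possible. Step-by-step check:
  pool = (2, 0, 2)
  T_h needs (2, 0, 2) <= (2, 0, 2) -> finishes; pool += (1, 1, 0) = (3, 1, 2)
  T_d needs (3, 1, 2) <= (3, 1, 2) -> finishes; pool += (1, 0, 1) = (4, 1, 3)
  blocked: T_c wants (6, 2, 3), pool (4, 1, 3) — not enough res4 and res1
  blocked: T_e wants (5, 0, 1), pool (4, 1, 3) — not enough res4
  blocked: T_b wants (4, 2, 2), pool (4, 1, 3) — not enough res1
  blocked: T_f wants (0, 2, 3), pool (4, 1, 3) — not enough res1
Post-grant, the permanently blocked set is T_c, T_e, T_b and T_f.


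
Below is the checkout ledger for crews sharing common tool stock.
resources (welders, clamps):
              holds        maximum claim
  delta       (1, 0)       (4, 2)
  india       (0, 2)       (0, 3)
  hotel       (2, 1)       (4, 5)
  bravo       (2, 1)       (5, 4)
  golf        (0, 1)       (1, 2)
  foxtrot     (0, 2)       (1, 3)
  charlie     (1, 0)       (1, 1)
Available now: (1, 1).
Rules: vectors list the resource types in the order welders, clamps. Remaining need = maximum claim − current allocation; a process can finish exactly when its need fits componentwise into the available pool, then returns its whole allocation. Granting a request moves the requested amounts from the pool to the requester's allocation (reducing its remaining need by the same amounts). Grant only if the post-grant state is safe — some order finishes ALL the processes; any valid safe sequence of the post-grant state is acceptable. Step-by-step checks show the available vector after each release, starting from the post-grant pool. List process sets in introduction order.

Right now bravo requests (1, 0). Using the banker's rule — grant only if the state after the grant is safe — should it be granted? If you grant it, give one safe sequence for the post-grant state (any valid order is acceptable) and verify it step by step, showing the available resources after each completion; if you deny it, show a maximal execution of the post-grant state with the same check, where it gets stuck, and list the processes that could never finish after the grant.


DENY. Granting would leave the state unsafe.
Key observation: welders is the bottleneck — with india, charlie, foxtrot, golf done the pool holds (1, 6), short of every remaining need.
On the post-grant state, india, charlie, foxtrot, golf is a maximal run — nothing extends it. Walking it through:
  pool = (0, 1)
  india: need (0, 1) fits (0, 1); releases (0, 2), pool now (0, 3)
  charlie: need (0, 1) fits (0, 3); releases (1, 0), pool now (1, 3)
  foxtrot: need (1, 1) fits (1, 3); releases (0, 2), pool now (1, 5)
  golf: need (1, 1) fits (1, 5); releases (0, 1), pool now (1, 6)
  blocked: delta wants (3, 2), pool (1, 6) — not enough welders
  blocked: hotel wants (2, 4), pool (1, 6) — not enough welders
  blocked: bravo wants (2, 3), pool (1, 6) — not enough welders
Post-grant, the permanently blocked set is delta, hotel and bravo.


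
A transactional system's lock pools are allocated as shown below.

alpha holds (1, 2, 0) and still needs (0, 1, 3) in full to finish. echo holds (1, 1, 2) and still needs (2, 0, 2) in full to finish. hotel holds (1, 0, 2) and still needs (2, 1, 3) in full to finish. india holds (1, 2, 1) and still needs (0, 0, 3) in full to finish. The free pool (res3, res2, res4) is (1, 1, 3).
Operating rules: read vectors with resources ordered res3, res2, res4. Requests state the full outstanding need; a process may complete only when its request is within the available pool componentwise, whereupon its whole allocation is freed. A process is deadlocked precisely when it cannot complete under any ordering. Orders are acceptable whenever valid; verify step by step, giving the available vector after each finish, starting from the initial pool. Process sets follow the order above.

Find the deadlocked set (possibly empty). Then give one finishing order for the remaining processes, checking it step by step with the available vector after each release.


Nothing here is deadlocked.
Key observation: the pool covers alpha at once, and every later process fits after earlier releases.
A valid finishing order for the others: alpha, india, hotel, echo. Check, step by step:
  pool = (1, 1, 3)
  alpha needs (0, 1, 3) <= (1, 1, 3) -> finishes; pool += (1, 2, 0) = (2, 3, 3)
  india needs (0, 0, 3) <= (2, 3, 3) -> finishes; pool += (1, 2, 1) = (3, 5, 4)
  hotel needs (2, 1, 3) <= (3, 5, 4) -> finishes; pool += (1, 0, 2) = (4, 5, 6)
  echo needs (2, 0, 2) <= (4, 5, 6) -> finishes; pool += (1, 1, 2) = (5, 6, 8)


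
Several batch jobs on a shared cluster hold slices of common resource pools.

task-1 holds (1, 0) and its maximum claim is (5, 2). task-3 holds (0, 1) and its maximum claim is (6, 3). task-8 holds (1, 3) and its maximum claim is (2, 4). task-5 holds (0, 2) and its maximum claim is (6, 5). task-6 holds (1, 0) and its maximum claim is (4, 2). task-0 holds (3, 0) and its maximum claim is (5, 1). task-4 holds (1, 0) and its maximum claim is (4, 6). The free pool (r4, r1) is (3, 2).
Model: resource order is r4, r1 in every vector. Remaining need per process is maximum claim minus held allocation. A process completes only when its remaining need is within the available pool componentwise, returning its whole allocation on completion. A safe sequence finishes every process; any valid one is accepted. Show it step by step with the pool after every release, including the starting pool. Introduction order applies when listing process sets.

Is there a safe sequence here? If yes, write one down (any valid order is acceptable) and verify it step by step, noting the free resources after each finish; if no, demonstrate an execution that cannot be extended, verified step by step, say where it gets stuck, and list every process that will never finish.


SAFE — a valid safe sequence is task-0, task-8, task-3, task-6, task-1, task-4, task-5.
Key observation: at task-4 the run first touches a limit — (3, 6) against (9, 6), exact on a resource it actually requests.
Check, step by step:
  pool = (3, 2)
  run task-0 (needs (2, 1), free (3, 2)); after release of (3, 0) the pool is (6, 2)
  run task-8 (needs (1, 1), free (6, 2)); after release of (1, 3) the pool is (7, 5)
  run task-3 (needs (6, 2), free (7, 5)); after release of (0, 1) the pool is (7, 6)
  run task-6 (needs (3, 2), free (7, 6)); after release of (1, 0) the pool is (8, 6)
  run task-1 (needs (4, 2), free (8, 6)); after release of (1, 0) the pool is (9, 6)
  run task-4 (needs (3, 6), free (9, 6)); after release of (1, 0) the pool is (10, 6)
  run task-5 (needs (6, 3), free (10, 6)); after release of (0, 2) the pool is (10, 8)


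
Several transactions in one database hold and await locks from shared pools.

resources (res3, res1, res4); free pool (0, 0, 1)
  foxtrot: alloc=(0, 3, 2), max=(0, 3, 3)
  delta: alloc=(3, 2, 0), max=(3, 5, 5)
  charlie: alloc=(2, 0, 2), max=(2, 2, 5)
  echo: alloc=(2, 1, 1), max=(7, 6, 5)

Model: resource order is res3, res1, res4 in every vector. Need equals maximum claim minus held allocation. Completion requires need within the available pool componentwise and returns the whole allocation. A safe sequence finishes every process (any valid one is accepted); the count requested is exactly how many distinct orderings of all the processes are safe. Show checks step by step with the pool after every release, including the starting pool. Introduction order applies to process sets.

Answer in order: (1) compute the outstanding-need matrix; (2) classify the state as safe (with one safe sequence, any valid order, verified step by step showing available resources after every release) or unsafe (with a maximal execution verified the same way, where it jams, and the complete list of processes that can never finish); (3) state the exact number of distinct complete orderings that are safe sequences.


(1) Need matrix, components ordered res3, res1, res4:
  foxtrot: (0, 0, 1)
  delta: (0, 3, 5)
  charlie: (0, 2, 3)
  echo: (5, 5, 4)
(2) The state is SAFE; one workable sequence: foxtrot, charlie, delta, echo.
Key observation: at foxtrot the run first touches a limit — (0, 0, 1) against (0, 0, 1), exact on a resource it actually requests.
Verifying each step:
  pool = (0, 0, 1)
  foxtrot: need (0, 0, 1) fits (0, 0, 1); releases (0, 3, 2), pool now (0, 3, 3)
  charlie: need (0, 2, 3) fits (0, 3, 3); releases (2, 0, 2), pool now (2, 3, 5)
  delta: need (0, 3, 5) fits (2, 3, 5); releases (3, 2, 0), pool now (5, 5, 5)
  echo: need (5, 5, 4) fits (5, 5, 5); releases (2, 1, 1), pool now (7, 6, 6)
(3) The exact count: 1 of the possible complete orderings is a safe sequence.


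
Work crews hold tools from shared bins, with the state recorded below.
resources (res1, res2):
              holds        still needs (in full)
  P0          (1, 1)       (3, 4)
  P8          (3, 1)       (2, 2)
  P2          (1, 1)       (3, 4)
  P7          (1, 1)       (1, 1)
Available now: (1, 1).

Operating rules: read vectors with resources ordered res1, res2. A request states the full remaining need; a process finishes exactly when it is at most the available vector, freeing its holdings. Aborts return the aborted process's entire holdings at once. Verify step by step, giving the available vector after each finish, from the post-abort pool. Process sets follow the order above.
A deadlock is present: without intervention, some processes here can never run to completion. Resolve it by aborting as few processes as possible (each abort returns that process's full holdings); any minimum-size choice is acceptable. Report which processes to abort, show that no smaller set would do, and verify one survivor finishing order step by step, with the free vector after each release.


The answer: abort P0.
Key observation: P2 could never have finished before the abort; with (1, 1) returned by P0, it fits at step 3.
Why nothing smaller works: aborting no one leaves the state deadlocked as given.
Survivors finish in the order: P7, P8, P2. Verifying each step (pool after the aborts first):
  pool = (2, 2)
  run P7 (needs (1, 1), free (2, 2)); after release of (1, 1) the pool is (3, 3)
  run P8 (needs (2, 2), free (3, 3)); after release of (3, 1) the pool is (6, 4)
  run P2 (needs (3, 4), free (6, 4)); after release of (1, 1) the pool is (7, 5)


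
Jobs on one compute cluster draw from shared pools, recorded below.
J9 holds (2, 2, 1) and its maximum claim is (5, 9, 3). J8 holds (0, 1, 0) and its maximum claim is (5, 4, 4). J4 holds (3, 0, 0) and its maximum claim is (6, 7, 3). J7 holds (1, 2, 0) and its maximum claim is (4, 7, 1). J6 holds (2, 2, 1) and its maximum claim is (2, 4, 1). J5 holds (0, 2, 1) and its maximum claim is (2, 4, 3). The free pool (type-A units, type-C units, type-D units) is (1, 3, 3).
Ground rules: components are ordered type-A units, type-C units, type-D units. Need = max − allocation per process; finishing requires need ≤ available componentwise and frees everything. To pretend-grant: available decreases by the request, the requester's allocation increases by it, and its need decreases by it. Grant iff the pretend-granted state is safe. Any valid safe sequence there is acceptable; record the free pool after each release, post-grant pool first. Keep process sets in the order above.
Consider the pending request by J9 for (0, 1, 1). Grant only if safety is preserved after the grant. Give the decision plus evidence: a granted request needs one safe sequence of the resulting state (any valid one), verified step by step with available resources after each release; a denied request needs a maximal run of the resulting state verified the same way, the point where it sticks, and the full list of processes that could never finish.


GRANT: granting preserves safety; a valid post-grant sequence is J6, J5, J9, J4, J8, J7.
Key observation: the grant leaves (1, 2, 2) free — enough for J6, whose release restarts the cascade.
Verifying the post-grant state step by step:
  pool = (1, 2, 2)
  run J6 (needs (0, 2, 0), free (1, 2, 2)); after release of (2, 2, 1) the pool is (3, 4, 3)
  run J5 (needs (2, 2, 2), free (3, 4, 3)); after release of (0, 2, 1) the pool is (3, 6, 4)
  run J9 (needs (3, 6, 1), free (3, 6, 4)); after release of (2, 3, 2) the pool is (5, 9, 6)
  run J4 (needs (3, 7, 3), free (5, 9, 6)); after release of (3, 0, 0) the pool is (8, 9, 6)
  run J8 (needs (5, 3, 4), free (8, 9, 6)); after release of (0, 1, 0) the pool is (8, 10, 6)
  run J7 (needs (3, 5, 1), free (8, 10, 6)); after release of (1, 2, 0) the pool is (9, 12, 6)


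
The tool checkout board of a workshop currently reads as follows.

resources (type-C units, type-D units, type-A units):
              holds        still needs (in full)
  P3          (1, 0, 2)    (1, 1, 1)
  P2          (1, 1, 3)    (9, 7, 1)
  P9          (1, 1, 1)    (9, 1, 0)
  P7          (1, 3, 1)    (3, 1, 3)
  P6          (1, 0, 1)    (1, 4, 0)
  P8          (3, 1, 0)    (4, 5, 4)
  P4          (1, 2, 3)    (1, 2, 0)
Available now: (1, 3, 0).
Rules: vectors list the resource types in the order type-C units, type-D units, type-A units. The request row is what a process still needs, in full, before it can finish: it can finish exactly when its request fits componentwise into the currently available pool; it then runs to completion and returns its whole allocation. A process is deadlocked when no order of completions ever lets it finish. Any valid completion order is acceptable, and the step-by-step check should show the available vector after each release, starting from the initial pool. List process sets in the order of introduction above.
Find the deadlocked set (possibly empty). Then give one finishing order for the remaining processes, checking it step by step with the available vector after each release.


Deadlocked set: P2 and P9.
Key observation: type-C units is the bottleneck — with P4, P6, P7, P3, P8 done the pool holds (8, 9, 7), short of every remaining need.
The rest can finish in the order P4, P6, P7, P3, P8. Check, step by step:
  pool = (1, 3, 0)
  P4 needs (1, 2, 0) <= (1, 3, 0) -> finishes; pool += (1, 2, 3) = (2, 5, 3)
  P6 needs (1, 4, 0) <= (2, 5, 3) -> finishes; pool += (1, 0, 1) = (3, 5, 4)
  P7 needs (3, 1, 3) <= (3, 5, 4) -> finishes; pool += (1, 3, 1) = (4, 8, 5)
  P3 needs (1, 1, 1) <= (4, 8, 5) -> finishes; pool += (1, 0, 2) = (5, 8, 7)
  P8 needs (4, 5, 4) <= (5, 8, 7) -> finishes; pool += (3, 1, 0) = (8, 9, 7)
The blocked processes can never fit:
  P2 cannot run: need (9, 7, 1) vs free (8, 9, 7) (insufficient type-C units)
  P9 cannot run: need (9, 1, 0) vs free (8, 9, 7) (insufficient type-C units)


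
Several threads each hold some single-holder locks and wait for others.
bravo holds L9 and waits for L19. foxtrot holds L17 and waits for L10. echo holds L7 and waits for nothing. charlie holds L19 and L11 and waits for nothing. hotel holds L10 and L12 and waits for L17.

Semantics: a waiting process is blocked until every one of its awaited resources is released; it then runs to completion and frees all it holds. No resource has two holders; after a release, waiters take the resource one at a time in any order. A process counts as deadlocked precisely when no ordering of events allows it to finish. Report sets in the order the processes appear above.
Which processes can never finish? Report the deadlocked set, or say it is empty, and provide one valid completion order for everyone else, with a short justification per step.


The deadlocked set is foxtrot and hotel.
Key observation: nobody on the ring foxtrot -> hotel -> foxtrot can start until another member finishes, which never happens; no other process is dragged down with it.
The rest can finish in the order charlie, bravo, echo.
Step-by-step check:
  charlie waits on nothing -> runs at once and releases L19 and L11
  bravo: everything it awaited (L19) is free; runs, freeing L9
  echo waits on nothing -> runs at once and releases L7


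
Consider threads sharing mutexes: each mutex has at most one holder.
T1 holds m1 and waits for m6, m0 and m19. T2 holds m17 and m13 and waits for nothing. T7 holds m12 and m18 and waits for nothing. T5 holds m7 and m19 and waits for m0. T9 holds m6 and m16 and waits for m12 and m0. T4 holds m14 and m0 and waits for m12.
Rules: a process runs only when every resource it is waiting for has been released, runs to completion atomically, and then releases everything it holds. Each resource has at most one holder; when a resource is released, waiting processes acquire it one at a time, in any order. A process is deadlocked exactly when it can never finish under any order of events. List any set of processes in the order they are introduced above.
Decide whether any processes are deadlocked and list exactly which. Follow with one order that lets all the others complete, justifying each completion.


No process is deadlocked.
Key observation: the wait relation is loop-free; peeling off processes with no waits unwinds the whole state.
The rest can finish in the order T2, T7, T4, T9, T5, T1.
Verifying each step:
  T2: no waits; runs immediately, freeing m17 and m13
  T7: no waits; runs immediately, freeing m12 and m18
  T4 waits on m12 — all released -> runs and releases m14 and m0
  T9 waits on m12 and m0 — all released -> runs and releases m6 and m16
  T5 waits on m0 — all released -> runs and releases m7 and m19
  T1 waits on m6, m0 and m19 — all released -> runs and releases m1


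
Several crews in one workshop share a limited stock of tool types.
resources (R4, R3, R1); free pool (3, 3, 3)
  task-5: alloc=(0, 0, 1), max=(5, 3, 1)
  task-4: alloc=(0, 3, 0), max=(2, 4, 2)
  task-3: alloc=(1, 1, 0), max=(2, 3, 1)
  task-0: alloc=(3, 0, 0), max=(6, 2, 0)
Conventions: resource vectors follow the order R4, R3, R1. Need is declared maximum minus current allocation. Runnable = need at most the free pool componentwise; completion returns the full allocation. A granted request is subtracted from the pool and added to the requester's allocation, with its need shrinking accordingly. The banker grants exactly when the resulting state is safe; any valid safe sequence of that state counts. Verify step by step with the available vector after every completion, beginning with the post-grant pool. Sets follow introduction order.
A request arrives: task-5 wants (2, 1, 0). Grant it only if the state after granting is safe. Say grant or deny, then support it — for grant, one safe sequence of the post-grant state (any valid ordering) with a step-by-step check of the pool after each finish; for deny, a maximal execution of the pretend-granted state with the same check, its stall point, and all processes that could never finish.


DENY: after the grant no complete ordering would exist.
Key observation: even finishing task-3, task-4 leaves just (2, 6, 3) free — too little R4 for any of the remaining processes.
Pretend the grant happened; the run task-3, task-4 goes as far as possible. Verifying each step:
  pool = (1, 2, 3)
  task-3: need (1, 2, 1) fits (1, 2, 3); releases (1, 1, 0), pool now (2, 3, 3)
  task-4: need (2, 1, 2) fits (2, 3, 3); releases (0, 3, 0), pool now (2, 6, 3)
  task-5 cannot run: need (3, 2, 0) vs free (2, 6, 3) (insufficient R4)
  task-0 cannot run: need (3, 2, 0) vs free (2, 6, 3) (insufficient R4)
Post-grant, the permanently blocked set is task-5 and task-0.


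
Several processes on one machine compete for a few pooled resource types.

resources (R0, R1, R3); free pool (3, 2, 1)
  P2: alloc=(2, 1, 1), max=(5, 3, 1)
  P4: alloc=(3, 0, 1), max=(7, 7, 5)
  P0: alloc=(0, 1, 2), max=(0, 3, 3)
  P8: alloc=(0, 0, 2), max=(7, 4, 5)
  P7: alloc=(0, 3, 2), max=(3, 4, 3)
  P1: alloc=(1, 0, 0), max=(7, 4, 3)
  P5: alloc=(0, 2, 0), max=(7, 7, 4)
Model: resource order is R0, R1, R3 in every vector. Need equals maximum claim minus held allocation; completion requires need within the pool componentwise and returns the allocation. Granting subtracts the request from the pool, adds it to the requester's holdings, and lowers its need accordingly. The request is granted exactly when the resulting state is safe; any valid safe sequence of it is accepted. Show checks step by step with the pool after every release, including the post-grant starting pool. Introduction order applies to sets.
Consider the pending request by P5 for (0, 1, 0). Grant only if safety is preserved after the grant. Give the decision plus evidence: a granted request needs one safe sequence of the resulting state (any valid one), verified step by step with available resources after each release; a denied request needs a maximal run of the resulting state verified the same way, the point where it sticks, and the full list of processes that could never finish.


DENY. Granting would leave the state unsafe.
Key observation: after P7, P0, P2 the pool peaks at (5, 6, 6), and each blocked process is short somewhere: P4 on R1; P8 on R0; P1 on R0; P5 on R0.
Pretend the grant happened; the run P7, P0, P2 goes as far as possible. Check, step by step:
  pool = (3, 1, 1)
  P7: need (3, 1, 1) fits (3, 1, 1); releases (0, 3, 2), pool now (3, 4, 3)
  P0: need (0, 2, 1) fits (3, 4, 3); releases (0, 1, 2), pool now (3, 5, 5)
  P2: need (3, 2, 0) fits (3, 5, 5); releases (2, 1, 1), pool now (5, 6, 6)
  P4 still needs (4, 7, 4) but only (5, 6, 6) is free — short on R1
  P8 still needs (7, 4, 3) but only (5, 6, 6) is free — short on R0
  P1 still needs (6, 4, 3) but only (5, 6, 6) is free — short on R0
  P5 still needs (7, 4, 4) but only (5, 6, 6) is free — short on R0
Had the request been granted, P4, P8, P1 and P5 could never finish.


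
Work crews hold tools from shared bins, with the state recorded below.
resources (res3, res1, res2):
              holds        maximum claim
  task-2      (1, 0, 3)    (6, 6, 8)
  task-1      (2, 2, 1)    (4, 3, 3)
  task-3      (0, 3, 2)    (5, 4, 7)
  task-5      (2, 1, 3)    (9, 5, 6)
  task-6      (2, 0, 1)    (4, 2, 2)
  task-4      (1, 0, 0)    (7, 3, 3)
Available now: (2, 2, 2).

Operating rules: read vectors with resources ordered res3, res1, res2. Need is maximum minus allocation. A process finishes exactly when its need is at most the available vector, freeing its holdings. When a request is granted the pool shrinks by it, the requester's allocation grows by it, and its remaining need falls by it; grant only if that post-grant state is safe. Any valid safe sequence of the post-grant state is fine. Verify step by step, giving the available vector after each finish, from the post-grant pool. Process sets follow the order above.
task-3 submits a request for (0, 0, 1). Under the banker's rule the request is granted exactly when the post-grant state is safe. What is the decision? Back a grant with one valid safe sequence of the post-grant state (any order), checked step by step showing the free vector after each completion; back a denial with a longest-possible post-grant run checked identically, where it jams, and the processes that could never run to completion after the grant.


GRANT — the state after the grant stays safe, e.g. via task-6, task-1, task-4, task-5, task-3, task-2.
Key observation: with (2, 2, 1) left after the transfer, task-6 can run at once — the state stays safe.
Check on the post-grant state, step by step:
  pool = (2, 2, 1)
  task-6 needs (2, 2, 1) <= (2, 2, 1) -> finishes; pool += (2, 0, 1) = (4, 2, 2)
  task-1 needs (2, 1, 2) <= (4, 2, 2) -> finishes; pool += (2, 2, 1) = (6, 4, 3)
  task-4 needs (6, 3, 3) <= (6, 4, 3) -> finishes; pool += (1, 0, 0) = (7, 4, 3)
  task-5 needs (7, 4, 3) <= (7, 4, 3) -> finishes; pool += (2, 1, 3) = (9, 5, 6)
  task-3 needs (5, 1, 4) <= (9, 5, 6) -> finishes; pool += (0, 3, 3) = (9, 8, 9)
  task-2 needs (5, 6, 5) <= (9, 8, 9) -> finishes; pool += (1, 0, 3) = (10, 8, 12)


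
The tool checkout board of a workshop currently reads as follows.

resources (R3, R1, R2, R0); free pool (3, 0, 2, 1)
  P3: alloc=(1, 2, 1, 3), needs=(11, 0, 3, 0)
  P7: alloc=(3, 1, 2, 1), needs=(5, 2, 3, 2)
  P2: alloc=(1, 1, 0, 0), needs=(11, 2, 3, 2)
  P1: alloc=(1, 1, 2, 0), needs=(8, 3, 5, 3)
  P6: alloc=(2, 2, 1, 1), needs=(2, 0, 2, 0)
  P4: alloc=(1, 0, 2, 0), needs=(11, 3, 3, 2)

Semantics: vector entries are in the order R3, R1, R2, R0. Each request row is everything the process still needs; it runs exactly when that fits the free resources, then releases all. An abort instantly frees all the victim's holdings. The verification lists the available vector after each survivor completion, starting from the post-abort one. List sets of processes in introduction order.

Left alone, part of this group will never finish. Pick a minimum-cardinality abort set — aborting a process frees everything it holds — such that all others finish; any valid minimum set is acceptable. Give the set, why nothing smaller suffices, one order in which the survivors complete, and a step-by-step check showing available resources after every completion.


The answer: abort P3 and P2.
Key observation: the deadlocked P4 becomes finishable only because P3 and P2 released (2, 3, 1, 3); it completes at step 4 below.
No one abort is enough; case by case: P3 alone leaves P2 blocked (short on R3); P7 alone leaves P3 blocked (short on R3); P2 alone leaves P3 blocked (short on R3); P1 alone leaves P3 blocked (short on R3); P6 alone leaves P3 blocked (short on R3); P4 alone leaves P3 blocked (short on R3).
The survivors complete as P7, P6, P1, P4. Verifying each step (starting from the post-abort pool):
  pool = (5, 3, 3, 4)
  P7: need (5, 2, 3, 2) fits (5, 3, 3, 4); releases (3, 1, 2, 1), pool now (8, 4, 5, 5)
  P6: need (2, 0, 2, 0) fits (8, 4, 5, 5); releases (2, 2, 1, 1), pool now (10, 6, 6, 6)
  P1: need (8, 3, 5, 3) fits (10, 6, 6, 6); releases (1, 1, 2, 0), pool now (11, 7, 8, 6)
  P4: need (11, 3, 3, 2) fits (11, 7, 8, 6); releases (1, 0, 2, 0), pool now (12, 7, 10, 6)


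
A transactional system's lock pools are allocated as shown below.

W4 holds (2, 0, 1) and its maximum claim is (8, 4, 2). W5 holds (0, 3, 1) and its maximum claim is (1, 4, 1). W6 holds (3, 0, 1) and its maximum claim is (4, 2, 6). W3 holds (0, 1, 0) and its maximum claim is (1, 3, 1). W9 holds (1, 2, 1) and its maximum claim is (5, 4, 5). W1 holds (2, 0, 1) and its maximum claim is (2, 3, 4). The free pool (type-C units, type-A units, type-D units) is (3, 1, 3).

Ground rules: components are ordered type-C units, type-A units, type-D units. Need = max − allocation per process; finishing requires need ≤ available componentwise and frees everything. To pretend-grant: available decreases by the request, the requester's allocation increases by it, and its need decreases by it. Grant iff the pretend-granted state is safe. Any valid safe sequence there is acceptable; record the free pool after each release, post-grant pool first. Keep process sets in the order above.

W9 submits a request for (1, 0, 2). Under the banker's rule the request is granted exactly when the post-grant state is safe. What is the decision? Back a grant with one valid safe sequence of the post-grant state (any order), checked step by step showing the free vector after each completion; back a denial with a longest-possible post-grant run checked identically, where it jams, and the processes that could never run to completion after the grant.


DENY — the pretend-granted state is unsafe.
Key observation: after W5, W3 the pool peaks at (2, 5, 2), and each blocked process is short somewhere: W4 on type-C units; W6 on type-D units; W9 on type-C units; W1 on type-D units.
After a pretend grant, a maximal execution: W5, W3 — then nothing else fits. Step-by-step check:
  pool = (2, 1, 1)
  W5: need (1, 1, 0) fits (2, 1, 1); releases (0, 3, 1), pool now (2, 4, 2)
  W3: need (1, 2, 1) fits (2, 4, 2); releases (0, 1, 0), pool now (2, 5, 2)
  W4 cannot run: need (6, 4, 1) vs free (2, 5, 2) (insufficient type-C units)
  W6 cannot run: need (1, 2, 5) vs free (2, 5, 2) (insufficient type-D units)
  W9 cannot run: need (3, 2, 2) vs free (2, 5, 2) (insufficient type-C units)
  W1 cannot run: need (0, 3, 3) vs free (2, 5, 2) (insufficient type-D units)
Post-grant, the permanently blocked set is W4, W6, W9 and W1.


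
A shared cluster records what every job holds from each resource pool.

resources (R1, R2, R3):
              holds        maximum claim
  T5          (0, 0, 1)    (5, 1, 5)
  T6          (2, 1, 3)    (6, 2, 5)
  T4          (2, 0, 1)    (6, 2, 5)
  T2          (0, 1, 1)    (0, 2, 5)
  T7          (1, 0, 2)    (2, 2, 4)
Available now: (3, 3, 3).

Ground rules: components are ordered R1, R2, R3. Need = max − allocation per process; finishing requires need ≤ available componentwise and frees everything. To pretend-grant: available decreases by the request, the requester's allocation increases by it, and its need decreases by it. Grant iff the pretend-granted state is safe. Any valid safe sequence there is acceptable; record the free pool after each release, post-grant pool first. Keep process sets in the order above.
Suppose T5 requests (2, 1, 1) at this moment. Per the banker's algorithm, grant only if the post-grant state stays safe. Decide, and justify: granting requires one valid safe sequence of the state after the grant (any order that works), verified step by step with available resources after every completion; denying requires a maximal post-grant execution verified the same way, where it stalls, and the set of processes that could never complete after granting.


DENY. Granting would leave the state unsafe.
Key observation: even finishing T7, T2 leaves just (2, 3, 5) free — too little R1 for any of the remaining processes.
On the post-grant state, T7, T2 is a maximal run — nothing extends it. Check, step by step:
  pool = (1, 2, 2)
  T7 needs (1, 2, 2) <= (1, 2, 2) -> finishes; pool += (1, 0, 2) = (2, 2, 4)
  T2 needs (0, 1, 4) <= (2, 2, 4) -> finishes; pool += (0, 1, 1) = (2, 3, 5)
  T5 cannot run: need (3, 0, 3) vs free (2, 3, 5) (insufficient R1)
  T6 cannot run: need (4, 1, 2) vs free (2, 3, 5) (insufficient R1)
  T4 cannot run: need (4, 2, 4) vs free (2, 3, 5) (insufficient R1)
Had the request been granted, T5, T6 and T4 could never finish.
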